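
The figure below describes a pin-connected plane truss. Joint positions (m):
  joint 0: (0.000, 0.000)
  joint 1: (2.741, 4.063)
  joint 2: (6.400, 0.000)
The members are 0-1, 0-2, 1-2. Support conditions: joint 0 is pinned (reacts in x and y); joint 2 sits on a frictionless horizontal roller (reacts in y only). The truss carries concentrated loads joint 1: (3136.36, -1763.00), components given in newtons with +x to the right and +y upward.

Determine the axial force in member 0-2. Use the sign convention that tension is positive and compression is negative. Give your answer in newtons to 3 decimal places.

2473.097

N=3 nodes, M=3 members, R=3 reactions → 2N=6, M+R=6
member 0 (0-1): L=4.9011, (cx,cy)=(0.5593,0.8290)
member 1 (0-2): L=6.4000, (cx,cy)=(1.0000,0.0000)
member 2 (1-2): L=5.4677, (cx,cy)=(0.6692,-0.7431)
solve A·x = −loads:
  F[0-1] = +1185.9672 N (tension)
  F[0-2] = +2473.0971 N (tension)
  F[1-2] = -3695.6184 N (compression)
  Rx@0 = -3136.3600 N
  Ry@0 = -983.1584 N
  Ry@2 = +2746.1584 N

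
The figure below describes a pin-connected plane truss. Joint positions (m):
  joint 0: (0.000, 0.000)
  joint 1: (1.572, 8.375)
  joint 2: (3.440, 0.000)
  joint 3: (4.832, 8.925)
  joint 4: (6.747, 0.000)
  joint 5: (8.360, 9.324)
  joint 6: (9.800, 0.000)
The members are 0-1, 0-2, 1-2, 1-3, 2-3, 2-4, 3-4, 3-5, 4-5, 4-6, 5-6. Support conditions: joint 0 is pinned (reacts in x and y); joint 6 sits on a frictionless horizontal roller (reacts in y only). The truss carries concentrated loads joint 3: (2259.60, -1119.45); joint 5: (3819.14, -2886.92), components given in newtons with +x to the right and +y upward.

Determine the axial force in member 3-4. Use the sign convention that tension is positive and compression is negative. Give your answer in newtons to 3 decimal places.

-5778.519

N=7 nodes, M=11 members, R=3 reactions → 2N=14, M+R=14
member 0 (0-1): L=8.5213, (cx,cy)=(0.1845,0.9828)
member 1 (0-2): L=3.4400, (cx,cy)=(1.0000,0.0000)
member 2 (1-2): L=8.5808, (cx,cy)=(0.2177,-0.9760)
member 3 (1-3): L=3.3061, (cx,cy)=(0.9861,0.1664)
member 4 (2-3): L=9.0329, (cx,cy)=(0.1541,0.9881)
member 5 (2-4): L=3.3070, (cx,cy)=(1.0000,0.0000)
member 6 (3-4): L=9.1281, (cx,cy)=(0.2098,-0.9777)
member 7 (3-5): L=3.5505, (cx,cy)=(0.9937,0.1124)
member 8 (4-5): L=9.4625, (cx,cy)=(0.1705,0.9854)
member 9 (4-6): L=3.0530, (cx,cy)=(1.0000,0.0000)
member 10 (5-6): L=9.4345, (cx,cy)=(0.1526,-0.9883)
solve A·x = −loads:
  F[0-1] = +4781.8704 N (tension)
  F[0-2] = +5196.5813 N (tension)
  F[1-2] = -4493.6954 N (compression)
  F[1-3] = +1886.7070 N (tension)
  F[2-3] = +4438.9464 N (tension)
  F[2-4] = +3534.2679 N (tension)
  F[3-4] = -5778.5186 N (compression)
  F[3-5] = +1506.6972 N (tension)
  F[4-5] = +5733.8446 N (tension)
  F[4-6] = +1344.5816 N (tension)
  F[5-6] = -8809.3827 N (compression)
  Rx@0 = -6078.7400 N
  Ry@0 = -4699.7958 N
  Ry@6 = +8706.1658 N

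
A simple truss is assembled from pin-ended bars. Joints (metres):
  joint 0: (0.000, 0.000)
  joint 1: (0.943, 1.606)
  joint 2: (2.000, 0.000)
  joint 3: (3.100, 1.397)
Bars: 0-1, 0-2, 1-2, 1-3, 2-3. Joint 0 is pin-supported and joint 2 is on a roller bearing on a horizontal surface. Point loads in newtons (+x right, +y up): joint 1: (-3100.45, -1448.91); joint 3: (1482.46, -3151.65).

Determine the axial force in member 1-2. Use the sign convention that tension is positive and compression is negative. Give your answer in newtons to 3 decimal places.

-1579.369

N=4 nodes, M=5 members, R=3 reactions → 2N=8, M+R=8
member 0 (0-1): L=1.8624, (cx,cy)=(0.5063,0.8623)
member 1 (0-2): L=2.0000, (cx,cy)=(1.0000,0.0000)
member 2 (1-2): L=1.9226, (cx,cy)=(0.5498,-0.8353)
member 3 (1-3): L=2.1671, (cx,cy)=(0.9953,-0.0964)
member 4 (2-3): L=1.7781, (cx,cy)=(0.6186,0.7857)
solve A·x = −loads:
  F[0-1] = -564.1716 N (compression)
  F[0-2] = -1332.3277 N (compression)
  F[1-2] = -1579.3689 N (compression)
  F[1-3] = +3700.3250 N (tension)
  F[2-3] = -3557.1789 N (compression)
  Rx@0 = +1617.9900 N
  Ry@0 = +486.5045 N
  Ry@2 = +4114.0555 N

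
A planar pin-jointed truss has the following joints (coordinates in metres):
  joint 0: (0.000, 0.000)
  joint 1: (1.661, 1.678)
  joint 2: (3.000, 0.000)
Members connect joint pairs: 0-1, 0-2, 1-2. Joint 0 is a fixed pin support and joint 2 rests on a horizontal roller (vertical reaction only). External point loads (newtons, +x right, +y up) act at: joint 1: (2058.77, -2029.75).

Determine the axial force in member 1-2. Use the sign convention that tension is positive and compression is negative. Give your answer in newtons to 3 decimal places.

N=3 nodes, M=3 members, R=3 reactions → 2N=6, M+R=6
member 0 (0-1): L=2.3611, (cx,cy)=(0.7035,0.7107)
member 1 (0-2): L=3.0000, (cx,cy)=(1.0000,0.0000)
member 2 (1-2): L=2.1468, (cx,cy)=(0.6237,-0.7816)
solve A·x = −loads:
  F[0-1] = +345.5669 N (tension)
  F[0-2] = +1815.6645 N (tension)
  F[1-2] = -2910.9837 N (compression)
  Rx@0 = -2058.7700 N
  Ry@0 = -245.5936 N
  Ry@2 = +2275.3436 N

-2910.984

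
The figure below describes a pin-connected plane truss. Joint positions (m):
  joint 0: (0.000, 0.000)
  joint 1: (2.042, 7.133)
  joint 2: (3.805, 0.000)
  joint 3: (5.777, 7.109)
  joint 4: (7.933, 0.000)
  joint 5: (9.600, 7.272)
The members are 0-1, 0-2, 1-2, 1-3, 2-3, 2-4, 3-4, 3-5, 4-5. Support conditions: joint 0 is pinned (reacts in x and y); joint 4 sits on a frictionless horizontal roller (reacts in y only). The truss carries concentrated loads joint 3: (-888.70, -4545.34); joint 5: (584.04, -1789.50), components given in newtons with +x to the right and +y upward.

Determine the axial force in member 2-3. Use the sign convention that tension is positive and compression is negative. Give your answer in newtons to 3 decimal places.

N=6 nodes, M=9 members, R=3 reactions → 2N=12, M+R=12
member 0 (0-1): L=7.4195, (cx,cy)=(0.2752,0.9614)
member 1 (0-2): L=3.8050, (cx,cy)=(1.0000,0.0000)
member 2 (1-2): L=7.3476, (cx,cy)=(0.2399,-0.9708)
member 3 (1-3): L=3.7351, (cx,cy)=(1.0000,-0.0064)
member 4 (2-3): L=7.3774, (cx,cy)=(0.2673,0.9636)
member 5 (2-4): L=4.1280, (cx,cy)=(1.0000,0.0000)
member 6 (3-4): L=7.4287, (cx,cy)=(0.2902,-0.9570)
member 7 (3-5): L=3.8265, (cx,cy)=(0.9991,0.0426)
member 8 (4-5): L=7.4606, (cx,cy)=(0.2234,0.9747)
solve A·x = −loads:
  F[0-1] = -1165.2953 N (compression)
  F[0-2] = +16.0520 N (tension)
  F[1-2] = +1157.9664 N (tension)
  F[1-3] = -598.5679 N (compression)
  F[2-3] = -1166.5880 N (compression)
  F[2-4] = +605.7260 N (tension)
  F[3-4] = -3534.3600 N (compression)
  F[3-5] = +1004.9826 N (tension)
  F[4-5] = -1879.8368 N (compression)
  Rx@0 = +304.6600 N
  Ry@0 = +1120.2932 N
  Ry@4 = +5214.5468 N

-1166.588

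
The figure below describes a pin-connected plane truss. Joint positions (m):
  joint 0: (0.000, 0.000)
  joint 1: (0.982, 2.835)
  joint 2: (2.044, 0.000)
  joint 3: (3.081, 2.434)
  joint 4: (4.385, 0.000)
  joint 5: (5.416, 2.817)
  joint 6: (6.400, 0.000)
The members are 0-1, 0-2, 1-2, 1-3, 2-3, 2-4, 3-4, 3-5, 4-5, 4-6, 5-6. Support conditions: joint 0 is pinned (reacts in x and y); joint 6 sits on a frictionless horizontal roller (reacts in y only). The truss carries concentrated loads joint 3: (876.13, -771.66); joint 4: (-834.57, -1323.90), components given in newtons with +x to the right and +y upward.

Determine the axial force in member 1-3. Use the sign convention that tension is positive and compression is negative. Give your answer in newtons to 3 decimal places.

-382.493

N=7 nodes, M=11 members, R=3 reactions → 2N=14, M+R=14
member 0 (0-1): L=3.0003, (cx,cy)=(0.3273,0.9449)
member 1 (0-2): L=2.0440, (cx,cy)=(1.0000,0.0000)
member 2 (1-2): L=3.0274, (cx,cy)=(0.3508,-0.9365)
member 3 (1-3): L=2.1370, (cx,cy)=(0.9822,-0.1876)
member 4 (2-3): L=2.6457, (cx,cy)=(0.3920,0.9200)
member 5 (2-4): L=2.3410, (cx,cy)=(1.0000,0.0000)
member 6 (3-4): L=2.7613, (cx,cy)=(0.4722,-0.8815)
member 7 (3-5): L=2.3662, (cx,cy)=(0.9868,0.1619)
member 8 (4-5): L=2.9997, (cx,cy)=(0.3437,0.9391)
member 9 (4-6): L=2.0150, (cx,cy)=(1.0000,0.0000)
member 10 (5-6): L=2.9839, (cx,cy)=(0.3298,-0.9441)
solve A·x = −loads:
  F[0-1] = -511.9980 N (compression)
  F[0-2] = +209.1396 N (tension)
  F[1-2] = +593.2729 N (tension)
  F[1-3] = -382.4929 N (compression)
  F[2-3] = -603.8925 N (compression)
  F[2-4] = +653.9581 N (tension)
  F[3-4] = -554.8069 N (compression)
  F[3-5] = -1242.9153 N (compression)
  F[4-5] = +1930.5528 N (tension)
  F[4-6] = +563.0015 N (tension)
  F[5-6] = -1707.2646 N (compression)
  Rx@0 = -41.5600 N
  Ry@0 = +483.7965 N
  Ry@6 = +1611.7635 N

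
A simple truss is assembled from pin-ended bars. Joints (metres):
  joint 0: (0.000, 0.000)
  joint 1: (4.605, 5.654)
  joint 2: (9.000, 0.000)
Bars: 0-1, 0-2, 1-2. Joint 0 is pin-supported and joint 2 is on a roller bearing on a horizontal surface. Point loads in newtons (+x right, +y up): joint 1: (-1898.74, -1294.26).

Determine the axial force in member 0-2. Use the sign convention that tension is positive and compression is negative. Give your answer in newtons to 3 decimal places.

-412.450

N=3 nodes, M=3 members, R=3 reactions → 2N=6, M+R=6
member 0 (0-1): L=7.2920, (cx,cy)=(0.6315,0.7754)
member 1 (0-2): L=9.0000, (cx,cy)=(1.0000,0.0000)
member 2 (1-2): L=7.1613, (cx,cy)=(0.6137,-0.7895)
solve A·x = −loads:
  F[0-1] = -2353.5454 N (compression)
  F[0-2] = -412.4498 N (compression)
  F[1-2] = +672.0508 N (tension)
  Rx@0 = +1898.7400 N
  Ry@0 = +1824.8610 N
  Ry@2 = -530.6010 N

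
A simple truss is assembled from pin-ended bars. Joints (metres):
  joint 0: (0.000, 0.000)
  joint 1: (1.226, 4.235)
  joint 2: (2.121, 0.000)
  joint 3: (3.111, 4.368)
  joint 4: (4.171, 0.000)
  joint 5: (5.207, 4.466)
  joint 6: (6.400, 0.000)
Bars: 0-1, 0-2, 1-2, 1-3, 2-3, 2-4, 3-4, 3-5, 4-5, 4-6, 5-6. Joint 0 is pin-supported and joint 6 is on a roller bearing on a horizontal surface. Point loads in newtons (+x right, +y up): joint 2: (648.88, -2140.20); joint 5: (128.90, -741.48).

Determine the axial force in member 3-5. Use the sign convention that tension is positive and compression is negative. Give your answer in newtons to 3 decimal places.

-403.899

N=7 nodes, M=11 members, R=3 reactions → 2N=14, M+R=14
member 0 (0-1): L=4.4089, (cx,cy)=(0.2781,0.9606)
member 1 (0-2): L=2.1210, (cx,cy)=(1.0000,0.0000)
member 2 (1-2): L=4.3285, (cx,cy)=(0.2068,-0.9784)
member 3 (1-3): L=1.8897, (cx,cy)=(0.9975,0.0704)
member 4 (2-3): L=4.4788, (cx,cy)=(0.2210,0.9753)
member 5 (2-4): L=2.0500, (cx,cy)=(1.0000,0.0000)
member 6 (3-4): L=4.4948, (cx,cy)=(0.2358,-0.9718)
member 7 (3-5): L=2.0983, (cx,cy)=(0.9989,0.0467)
member 8 (4-5): L=4.5846, (cx,cy)=(0.2260,0.9741)
member 9 (4-6): L=2.2290, (cx,cy)=(1.0000,0.0000)
member 10 (5-6): L=4.6226, (cx,cy)=(0.2581,-0.9661)
solve A·x = −loads:
  F[0-1] = -1539.9284 N (compression)
  F[0-2] = +1205.9950 N (tension)
  F[1-2] = +1459.2244 N (tension)
  F[1-3] = -731.7494 N (compression)
  F[2-3] = +730.5806 N (tension)
  F[2-4] = +697.3457 N (tension)
  F[3-4] = -699.6039 N (compression)
  F[3-5] = -403.8994 N (compression)
  F[4-5] = +697.9242 N (tension)
  F[4-6] = +374.6456 N (tension)
  F[5-6] = -1451.6644 N (compression)
  Rx@0 = -777.7800 N
  Ry@0 = +1479.1928 N
  Ry@6 = +1402.4872 N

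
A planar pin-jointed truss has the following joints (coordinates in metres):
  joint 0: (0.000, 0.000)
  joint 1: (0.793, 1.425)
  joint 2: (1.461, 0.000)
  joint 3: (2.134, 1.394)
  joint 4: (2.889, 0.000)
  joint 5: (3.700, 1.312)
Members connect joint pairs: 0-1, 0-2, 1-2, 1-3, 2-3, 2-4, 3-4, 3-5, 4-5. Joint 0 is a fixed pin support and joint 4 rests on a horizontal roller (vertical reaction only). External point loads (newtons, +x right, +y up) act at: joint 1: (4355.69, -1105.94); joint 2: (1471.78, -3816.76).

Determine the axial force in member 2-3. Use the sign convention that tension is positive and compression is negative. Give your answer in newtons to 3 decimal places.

N=6 nodes, M=9 members, R=3 reactions → 2N=12, M+R=12
member 0 (0-1): L=1.6308, (cx,cy)=(0.4863,0.8738)
member 1 (0-2): L=1.4610, (cx,cy)=(1.0000,0.0000)
member 2 (1-2): L=1.5738, (cx,cy)=(0.4245,-0.9055)
member 3 (1-3): L=1.3414, (cx,cy)=(0.9997,-0.0231)
member 4 (2-3): L=1.5480, (cx,cy)=(0.4348,0.9005)
member 5 (2-4): L=1.4280, (cx,cy)=(1.0000,0.0000)
member 6 (3-4): L=1.5853, (cx,cy)=(0.4762,-0.8793)
member 7 (3-5): L=1.5681, (cx,cy)=(0.9986,-0.0523)
member 8 (4-5): L=1.5424, (cx,cy)=(0.5258,0.8506)
solve A·x = −loads:
  F[0-1] = -618.5638 N (compression)
  F[0-2] = +6128.2575 N (tension)
  F[1-2] = -511.1306 N (compression)
  F[1-3] = -4440.7141 N (compression)
  F[2-3] = +4752.2043 N (tension)
  F[2-4] = +2373.4258 N (tension)
  F[3-4] = -4983.6497 N (compression)
  F[3-5] = -0.0000 N (compression)
  F[4-5] = +0.0000 N (tension)
  Rx@0 = -5827.4700 N
  Ry@0 = +540.5072 N
  Ry@4 = +4382.1928 N

4752.204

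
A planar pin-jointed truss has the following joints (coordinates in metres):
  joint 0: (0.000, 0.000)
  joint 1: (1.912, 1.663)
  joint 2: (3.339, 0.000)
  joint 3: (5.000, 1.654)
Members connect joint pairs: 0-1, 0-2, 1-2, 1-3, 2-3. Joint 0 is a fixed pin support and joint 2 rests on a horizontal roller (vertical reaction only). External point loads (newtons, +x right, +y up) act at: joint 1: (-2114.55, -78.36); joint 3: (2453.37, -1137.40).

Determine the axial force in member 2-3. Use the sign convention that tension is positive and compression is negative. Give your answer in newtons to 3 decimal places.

N=4 nodes, M=5 members, R=3 reactions → 2N=8, M+R=8
member 0 (0-1): L=2.5340, (cx,cy)=(0.7545,0.6563)
member 1 (0-2): L=3.3390, (cx,cy)=(1.0000,0.0000)
member 2 (1-2): L=2.1913, (cx,cy)=(0.6512,-0.7589)
member 3 (1-3): L=3.0880, (cx,cy)=(1.0000,-0.0029)
member 4 (2-3): L=2.3441, (cx,cy)=(0.7086,0.7056)
solve A·x = −loads:
  F[0-1] = +1058.1875 N (tension)
  F[0-2] = -459.6132 N (compression)
  F[1-2] = -1032.0987 N (compression)
  F[1-3] = +3585.1059 N (tension)
  F[2-3] = -1597.1258 N (compression)
  Rx@0 = -338.8200 N
  Ry@0 = -694.4531 N
  Ry@2 = +1910.2131 N

-1597.126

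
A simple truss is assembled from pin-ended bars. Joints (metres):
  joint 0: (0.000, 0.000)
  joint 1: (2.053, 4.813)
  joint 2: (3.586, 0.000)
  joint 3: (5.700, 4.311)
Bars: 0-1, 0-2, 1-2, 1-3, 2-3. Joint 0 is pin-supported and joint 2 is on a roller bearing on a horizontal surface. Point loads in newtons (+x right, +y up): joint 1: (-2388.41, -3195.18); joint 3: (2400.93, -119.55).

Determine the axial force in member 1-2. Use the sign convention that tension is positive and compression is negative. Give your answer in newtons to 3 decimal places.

N=4 nodes, M=5 members, R=3 reactions → 2N=8, M+R=8
member 0 (0-1): L=5.2326, (cx,cy)=(0.3924,0.9198)
member 1 (0-2): L=3.5860, (cx,cy)=(1.0000,0.0000)
member 2 (1-2): L=5.0512, (cx,cy)=(0.3035,-0.9528)
member 3 (1-3): L=3.6814, (cx,cy)=(0.9907,-0.1364)
member 4 (2-3): L=4.8014, (cx,cy)=(0.4403,0.8979)
solve A·x = −loads:
  F[0-1] = -1755.5134 N (compression)
  F[0-2] = +701.2962 N (tension)
  F[1-2] = -1991.5051 N (compression)
  F[1-3] = +2325.7596 N (tension)
  F[2-3] = +220.0731 N (tension)
  Rx@0 = -12.5200 N
  Ry@0 = +1614.7491 N
  Ry@2 = +1699.9809 N

-1991.505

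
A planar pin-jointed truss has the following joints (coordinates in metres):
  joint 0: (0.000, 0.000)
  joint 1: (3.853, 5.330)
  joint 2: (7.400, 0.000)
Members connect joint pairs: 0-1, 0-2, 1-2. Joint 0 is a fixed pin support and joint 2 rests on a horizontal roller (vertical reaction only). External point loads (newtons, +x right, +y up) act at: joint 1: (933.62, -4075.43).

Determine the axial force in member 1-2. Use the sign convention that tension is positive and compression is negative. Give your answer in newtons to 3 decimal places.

N=3 nodes, M=3 members, R=3 reactions → 2N=6, M+R=6
member 0 (0-1): L=6.5768, (cx,cy)=(0.5858,0.8104)
member 1 (0-2): L=7.4000, (cx,cy)=(1.0000,0.0000)
member 2 (1-2): L=6.4024, (cx,cy)=(0.5540,-0.8325)
solve A·x = −loads:
  F[0-1] = -1580.6495 N (compression)
  F[0-2] = +1859.6369 N (tension)
  F[1-2] = -3356.6534 N (compression)
  Rx@0 = -933.6200 N
  Ry@0 = +1280.9940 N
  Ry@2 = +2794.4360 N

-3356.653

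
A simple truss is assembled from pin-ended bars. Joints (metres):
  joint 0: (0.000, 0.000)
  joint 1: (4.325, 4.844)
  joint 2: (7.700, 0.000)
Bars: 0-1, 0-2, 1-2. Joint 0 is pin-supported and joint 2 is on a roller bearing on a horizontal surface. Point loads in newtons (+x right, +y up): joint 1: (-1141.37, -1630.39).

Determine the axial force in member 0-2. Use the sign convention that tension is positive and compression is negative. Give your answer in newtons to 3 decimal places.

137.777

N=3 nodes, M=3 members, R=3 reactions → 2N=6, M+R=6
member 0 (0-1): L=6.4938, (cx,cy)=(0.6660,0.7459)
member 1 (0-2): L=7.7000, (cx,cy)=(1.0000,0.0000)
member 2 (1-2): L=5.9038, (cx,cy)=(0.5717,-0.8205)
solve A·x = −loads:
  F[0-1] = -1920.5955 N (compression)
  F[0-2] = +137.7769 N (tension)
  F[1-2] = -241.0099 N (compression)
  Rx@0 = +1141.3700 N
  Ry@0 = +1432.6445 N
  Ry@2 = +197.7455 N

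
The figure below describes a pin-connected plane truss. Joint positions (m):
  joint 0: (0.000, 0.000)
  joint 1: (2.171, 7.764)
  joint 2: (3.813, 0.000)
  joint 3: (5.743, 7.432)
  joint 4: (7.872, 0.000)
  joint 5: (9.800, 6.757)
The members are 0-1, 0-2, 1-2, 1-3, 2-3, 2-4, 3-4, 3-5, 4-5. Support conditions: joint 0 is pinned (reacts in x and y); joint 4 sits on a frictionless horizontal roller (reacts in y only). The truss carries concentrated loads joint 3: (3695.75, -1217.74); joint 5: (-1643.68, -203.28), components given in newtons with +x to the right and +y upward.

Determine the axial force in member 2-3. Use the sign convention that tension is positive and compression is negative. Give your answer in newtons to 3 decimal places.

N=6 nodes, M=9 members, R=3 reactions → 2N=12, M+R=12
member 0 (0-1): L=8.0618, (cx,cy)=(0.2693,0.9631)
member 1 (0-2): L=3.8130, (cx,cy)=(1.0000,0.0000)
member 2 (1-2): L=7.9357, (cx,cy)=(0.2069,-0.9784)
member 3 (1-3): L=3.5874, (cx,cy)=(0.9957,-0.0925)
member 4 (2-3): L=7.6785, (cx,cy)=(0.2514,0.9679)
member 5 (2-4): L=4.0590, (cx,cy)=(1.0000,0.0000)
member 6 (3-4): L=7.7309, (cx,cy)=(0.2754,-0.9613)
member 7 (3-5): L=4.1128, (cx,cy)=(0.9864,-0.1641)
member 8 (4-5): L=7.0267, (cx,cy)=(0.2744,0.9616)
solve A·x = −loads:
  F[0-1] = +1867.7567 N (tension)
  F[0-2] = +1549.0942 N (tension)
  F[1-2] = -1924.1511 N (compression)
  F[1-3] = +904.9900 N (tension)
  F[2-3] = +1944.9522 N (tension)
  F[2-4] = +662.0986 N (tension)
  F[3-4] = -2875.8302 N (compression)
  F[3-5] = -1534.6210 N (compression)
  F[4-5] = -473.3120 N (compression)
  Rx@0 = -2052.0700 N
  Ry@0 = -1798.7581 N
  Ry@4 = +3219.7781 N

1944.952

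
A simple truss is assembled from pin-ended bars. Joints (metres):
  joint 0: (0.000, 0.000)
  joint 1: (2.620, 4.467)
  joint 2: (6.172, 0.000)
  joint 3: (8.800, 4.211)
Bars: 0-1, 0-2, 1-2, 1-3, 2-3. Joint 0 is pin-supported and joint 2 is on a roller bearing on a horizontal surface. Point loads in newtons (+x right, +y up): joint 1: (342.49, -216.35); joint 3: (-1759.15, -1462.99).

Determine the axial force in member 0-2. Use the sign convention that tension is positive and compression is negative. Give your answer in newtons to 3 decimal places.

N=4 nodes, M=5 members, R=3 reactions → 2N=8, M+R=8
member 0 (0-1): L=5.1787, (cx,cy)=(0.5059,0.8626)
member 1 (0-2): L=6.1720, (cx,cy)=(1.0000,0.0000)
member 2 (1-2): L=5.7071, (cx,cy)=(0.6224,-0.7827)
member 3 (1-3): L=6.1853, (cx,cy)=(0.9991,-0.0414)
member 4 (2-3): L=4.9638, (cx,cy)=(0.5294,0.8483)
solve A·x = −loads:
  F[0-1] = -526.2399 N (compression)
  F[0-2] = -1150.4233 N (compression)
  F[1-2] = +347.1778 N (tension)
  F[1-3] = -825.5121 N (compression)
  F[2-3] = -1764.7887 N (compression)
  Rx@0 = +1416.6600 N
  Ry@0 = +453.9234 N
  Ry@2 = +1225.4166 N

-1150.423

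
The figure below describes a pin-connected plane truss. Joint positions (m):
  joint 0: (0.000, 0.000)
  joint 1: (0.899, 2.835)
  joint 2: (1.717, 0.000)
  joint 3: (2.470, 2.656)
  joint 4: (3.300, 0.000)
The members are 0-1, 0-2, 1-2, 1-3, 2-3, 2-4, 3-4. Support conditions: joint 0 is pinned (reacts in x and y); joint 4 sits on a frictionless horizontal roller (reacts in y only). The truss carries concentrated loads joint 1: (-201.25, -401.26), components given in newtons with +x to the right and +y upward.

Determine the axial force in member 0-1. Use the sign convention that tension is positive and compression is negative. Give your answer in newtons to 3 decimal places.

-487.651

N=5 nodes, M=7 members, R=3 reactions → 2N=10, M+R=10
member 0 (0-1): L=2.9741, (cx,cy)=(0.3023,0.9532)
member 1 (0-2): L=1.7170, (cx,cy)=(1.0000,0.0000)
member 2 (1-2): L=2.9507, (cx,cy)=(0.2772,-0.9608)
member 3 (1-3): L=1.5812, (cx,cy)=(0.9936,-0.1132)
member 4 (2-3): L=2.7607, (cx,cy)=(0.2728,0.9621)
member 5 (2-4): L=1.5830, (cx,cy)=(1.0000,0.0000)
member 6 (3-4): L=2.7827, (cx,cy)=(0.2983,-0.9545)
solve A·x = −loads:
  F[0-1] = -487.6508 N (compression)
  F[0-2] = -53.8460 N (compression)
  F[1-2] = +61.8196 N (tension)
  F[1-3] = +36.9454 N (tension)
  F[2-3] = -61.7375 N (compression)
  F[2-4] = -19.8685 N (compression)
  F[3-4] = +66.6112 N (tension)
  Rx@0 = +201.2500 N
  Ry@0 = +464.8391 N
  Ry@4 = -63.5791 N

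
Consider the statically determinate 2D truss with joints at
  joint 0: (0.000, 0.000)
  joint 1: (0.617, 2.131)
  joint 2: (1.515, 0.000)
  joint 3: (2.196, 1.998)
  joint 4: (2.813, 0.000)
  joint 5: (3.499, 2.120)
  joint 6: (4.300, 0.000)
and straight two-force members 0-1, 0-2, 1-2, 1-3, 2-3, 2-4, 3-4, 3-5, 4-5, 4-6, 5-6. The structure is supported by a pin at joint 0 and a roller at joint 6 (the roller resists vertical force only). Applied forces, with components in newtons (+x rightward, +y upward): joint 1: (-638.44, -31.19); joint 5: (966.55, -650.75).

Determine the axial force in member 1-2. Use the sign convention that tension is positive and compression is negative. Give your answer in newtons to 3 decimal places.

-109.653

N=7 nodes, M=11 members, R=3 reactions → 2N=14, M+R=14
member 0 (0-1): L=2.2185, (cx,cy)=(0.2781,0.9605)
member 1 (0-2): L=1.5150, (cx,cy)=(1.0000,0.0000)
member 2 (1-2): L=2.3125, (cx,cy)=(0.3883,-0.9215)
member 3 (1-3): L=1.5846, (cx,cy)=(0.9965,-0.0839)
member 4 (2-3): L=2.1109, (cx,cy)=(0.3226,0.9465)
member 5 (2-4): L=1.2980, (cx,cy)=(1.0000,0.0000)
member 6 (3-4): L=2.0911, (cx,cy)=(0.2951,-0.9555)
member 7 (3-5): L=1.3087, (cx,cy)=(0.9956,0.0932)
member 8 (4-5): L=2.2282, (cx,cy)=(0.3079,0.9514)
member 9 (4-6): L=1.4870, (cx,cy)=(1.0000,0.0000)
member 10 (5-6): L=2.2663, (cx,cy)=(0.3534,-0.9355)
solve A·x = −loads:
  F[0-1] = +12.6979 N (tension)
  F[0-2] = +324.5786 N (tension)
  F[1-2] = -109.6525 N (compression)
  F[1-3] = +686.9766 N (tension)
  F[2-3] = +106.7554 N (tension)
  F[2-4] = +247.5564 N (tension)
  F[3-4] = +24.3438 N (tension)
  F[3-5] = +714.9239 N (tension)
  F[4-5] = -24.4474 N (compression)
  F[4-6] = +262.2659 N (tension)
  F[5-6] = -742.0307 N (compression)
  Rx@0 = -328.1100 N
  Ry@0 = -12.1969 N
  Ry@6 = +694.1369 N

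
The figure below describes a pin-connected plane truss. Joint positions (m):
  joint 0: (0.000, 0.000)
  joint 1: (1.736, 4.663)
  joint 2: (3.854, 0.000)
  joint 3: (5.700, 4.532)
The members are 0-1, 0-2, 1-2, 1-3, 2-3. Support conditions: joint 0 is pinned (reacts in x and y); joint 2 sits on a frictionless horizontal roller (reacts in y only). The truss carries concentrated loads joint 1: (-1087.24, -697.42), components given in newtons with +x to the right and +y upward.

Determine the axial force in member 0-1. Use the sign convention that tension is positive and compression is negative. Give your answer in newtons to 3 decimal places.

N=4 nodes, M=5 members, R=3 reactions → 2N=8, M+R=8
member 0 (0-1): L=4.9757, (cx,cy)=(0.3489,0.9372)
member 1 (0-2): L=3.8540, (cx,cy)=(1.0000,0.0000)
member 2 (1-2): L=5.1215, (cx,cy)=(0.4136,-0.9105)
member 3 (1-3): L=3.9662, (cx,cy)=(0.9995,-0.0330)
member 4 (2-3): L=4.8935, (cx,cy)=(0.3772,0.9261)
solve A·x = −loads:
  F[0-1] = -1812.6430 N (compression)
  F[0-2] = -454.8126 N (compression)
  F[1-2] = +1099.7690 N (tension)
  F[1-3] = +0.0000 N (tension)
  F[2-3] = -0.0000 N (compression)
  Rx@0 = +1087.2400 N
  Ry@0 = +1698.7379 N
  Ry@2 = -1001.3179 N

-1812.643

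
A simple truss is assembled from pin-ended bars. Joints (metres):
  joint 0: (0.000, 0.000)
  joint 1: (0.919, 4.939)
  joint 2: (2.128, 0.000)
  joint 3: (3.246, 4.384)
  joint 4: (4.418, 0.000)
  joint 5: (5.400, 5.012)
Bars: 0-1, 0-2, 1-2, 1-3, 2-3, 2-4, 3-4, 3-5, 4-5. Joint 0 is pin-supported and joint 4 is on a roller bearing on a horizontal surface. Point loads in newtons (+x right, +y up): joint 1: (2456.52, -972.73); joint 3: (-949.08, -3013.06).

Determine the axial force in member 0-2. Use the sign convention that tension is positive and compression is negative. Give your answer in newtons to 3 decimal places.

1463.761

N=6 nodes, M=9 members, R=3 reactions → 2N=12, M+R=12
member 0 (0-1): L=5.0238, (cx,cy)=(0.1829,0.9831)
member 1 (0-2): L=2.1280, (cx,cy)=(1.0000,0.0000)
member 2 (1-2): L=5.0848, (cx,cy)=(0.2378,-0.9713)
member 3 (1-3): L=2.3923, (cx,cy)=(0.9727,-0.2320)
member 4 (2-3): L=4.5243, (cx,cy)=(0.2471,0.9690)
member 5 (2-4): L=2.2900, (cx,cy)=(1.0000,0.0000)
member 6 (3-4): L=4.5380, (cx,cy)=(0.2583,-0.9661)
member 7 (3-5): L=2.2437, (cx,cy)=(0.9600,0.2799)
member 8 (4-5): L=5.1073, (cx,cy)=(0.1923,0.9813)
solve A·x = −loads:
  F[0-1] = +238.7726 N (tension)
  F[0-2] = +1463.7613 N (tension)
  F[1-2] = -691.0019 N (compression)
  F[1-3] = -2311.6132 N (compression)
  F[2-3] = +692.6669 N (tension)
  F[2-4] = +1128.2996 N (tension)
  F[3-4] = -4368.7485 N (compression)
  F[3-5] = -0.0000 N (compression)
  F[4-5] = +0.0000 N (tension)
  Rx@0 = -1507.4400 N
  Ry@0 = -234.7435 N
  Ry@4 = +4220.5335 N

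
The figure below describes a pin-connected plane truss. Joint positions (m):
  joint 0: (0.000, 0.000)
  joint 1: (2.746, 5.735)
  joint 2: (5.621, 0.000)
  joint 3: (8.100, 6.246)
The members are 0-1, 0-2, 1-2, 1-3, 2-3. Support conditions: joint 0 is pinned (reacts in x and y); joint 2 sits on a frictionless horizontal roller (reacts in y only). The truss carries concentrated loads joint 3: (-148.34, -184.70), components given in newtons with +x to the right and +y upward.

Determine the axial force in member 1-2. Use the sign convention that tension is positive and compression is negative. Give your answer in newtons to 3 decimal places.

N=4 nodes, M=5 members, R=3 reactions → 2N=8, M+R=8
member 0 (0-1): L=6.3585, (cx,cy)=(0.4319,0.9019)
member 1 (0-2): L=5.6210, (cx,cy)=(1.0000,0.0000)
member 2 (1-2): L=6.4153, (cx,cy)=(0.4481,-0.8940)
member 3 (1-3): L=5.3783, (cx,cy)=(0.9955,0.0950)
member 4 (2-3): L=6.7200, (cx,cy)=(0.3689,0.9295)
solve A·x = −loads:
  F[0-1] = -92.4415 N (compression)
  F[0-2] = -108.4181 N (compression)
  F[1-2] = +84.9405 N (tension)
  F[1-3] = -78.3423 N (compression)
  F[2-3] = -190.7074 N (compression)
  Rx@0 = +148.3400 N
  Ry@0 = +83.3767 N
  Ry@2 = +101.3233 N

84.940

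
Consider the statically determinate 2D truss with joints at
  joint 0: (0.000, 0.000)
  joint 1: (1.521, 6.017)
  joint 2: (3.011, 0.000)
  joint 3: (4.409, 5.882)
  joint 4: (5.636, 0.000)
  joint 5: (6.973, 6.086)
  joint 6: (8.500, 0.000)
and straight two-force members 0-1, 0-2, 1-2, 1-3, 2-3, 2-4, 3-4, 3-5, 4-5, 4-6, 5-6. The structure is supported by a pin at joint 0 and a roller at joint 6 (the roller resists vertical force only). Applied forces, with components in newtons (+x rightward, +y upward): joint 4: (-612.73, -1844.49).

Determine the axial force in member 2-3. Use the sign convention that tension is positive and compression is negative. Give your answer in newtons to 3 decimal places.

N=7 nodes, M=11 members, R=3 reactions → 2N=14, M+R=14
member 0 (0-1): L=6.2063, (cx,cy)=(0.2451,0.9695)
member 1 (0-2): L=3.0110, (cx,cy)=(1.0000,0.0000)
member 2 (1-2): L=6.1987, (cx,cy)=(0.2404,-0.9707)
member 3 (1-3): L=2.8912, (cx,cy)=(0.9989,-0.0467)
member 4 (2-3): L=6.0459, (cx,cy)=(0.2312,0.9729)
member 5 (2-4): L=2.6250, (cx,cy)=(1.0000,0.0000)
member 6 (3-4): L=6.0086, (cx,cy)=(0.2042,-0.9789)
member 7 (3-5): L=2.5721, (cx,cy)=(0.9968,0.0793)
member 8 (4-5): L=6.2311, (cx,cy)=(0.2146,0.9767)
member 9 (4-6): L=2.8640, (cx,cy)=(1.0000,0.0000)
member 10 (5-6): L=6.2746, (cx,cy)=(0.2434,-0.9699)
solve A·x = −loads:
  F[0-1] = -641.0335 N (compression)
  F[0-2] = -455.6288 N (compression)
  F[1-2] = +655.4086 N (tension)
  F[1-3] = -314.9863 N (compression)
  F[2-3] = -653.9148 N (compression)
  F[2-4] = -146.8807 N (compression)
  F[3-4] = +587.2536 N (tension)
  F[3-5] = -587.6216 N (compression)
  F[4-5] = +1299.8867 N (tension)
  F[4-6] = +306.8566 N (tension)
  F[5-6] = -1260.9136 N (compression)
  Rx@0 = +612.7300 N
  Ry@0 = +621.4846 N
  Ry@6 = +1223.0054 N

-653.915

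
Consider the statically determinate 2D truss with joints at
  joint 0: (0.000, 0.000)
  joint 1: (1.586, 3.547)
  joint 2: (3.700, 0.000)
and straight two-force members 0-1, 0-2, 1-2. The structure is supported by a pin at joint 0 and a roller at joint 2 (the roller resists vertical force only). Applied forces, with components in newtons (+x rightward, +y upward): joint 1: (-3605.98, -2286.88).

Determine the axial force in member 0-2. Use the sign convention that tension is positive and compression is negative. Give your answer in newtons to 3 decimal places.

-1476.045

N=3 nodes, M=3 members, R=3 reactions → 2N=6, M+R=6
member 0 (0-1): L=3.8854, (cx,cy)=(0.4082,0.9129)
member 1 (0-2): L=3.7000, (cx,cy)=(1.0000,0.0000)
member 2 (1-2): L=4.1292, (cx,cy)=(0.5120,-0.8590)
solve A·x = −loads:
  F[0-1] = -5217.9845 N (compression)
  F[0-2] = -1476.0451 N (compression)
  F[1-2] = +2883.0983 N (tension)
  Rx@0 = +3605.9800 N
  Ry@0 = +4763.4798 N
  Ry@2 = -2476.5998 N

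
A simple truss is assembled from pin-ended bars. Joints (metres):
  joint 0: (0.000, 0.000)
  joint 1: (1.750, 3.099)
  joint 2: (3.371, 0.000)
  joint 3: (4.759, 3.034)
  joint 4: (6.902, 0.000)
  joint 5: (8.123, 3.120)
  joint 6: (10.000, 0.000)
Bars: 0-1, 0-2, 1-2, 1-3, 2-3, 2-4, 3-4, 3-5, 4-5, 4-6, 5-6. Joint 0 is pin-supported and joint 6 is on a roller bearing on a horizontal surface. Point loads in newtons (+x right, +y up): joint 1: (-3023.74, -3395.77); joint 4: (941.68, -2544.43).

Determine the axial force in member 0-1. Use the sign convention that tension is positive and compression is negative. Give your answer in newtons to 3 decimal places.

N=7 nodes, M=11 members, R=3 reactions → 2N=14, M+R=14
member 0 (0-1): L=3.5590, (cx,cy)=(0.4917,0.8708)
member 1 (0-2): L=3.3710, (cx,cy)=(1.0000,0.0000)
member 2 (1-2): L=3.4973, (cx,cy)=(0.4635,-0.8861)
member 3 (1-3): L=3.0097, (cx,cy)=(0.9998,-0.0216)
member 4 (2-3): L=3.3364, (cx,cy)=(0.4160,0.9094)
member 5 (2-4): L=3.5310, (cx,cy)=(1.0000,0.0000)
member 6 (3-4): L=3.7145, (cx,cy)=(0.5769,-0.8168)
member 7 (3-5): L=3.3651, (cx,cy)=(0.9997,0.0256)
member 8 (4-5): L=3.3504, (cx,cy)=(0.3644,0.9312)
member 9 (4-6): L=3.0980, (cx,cy)=(1.0000,0.0000)
member 10 (5-6): L=3.6411, (cx,cy)=(0.5155,-0.8569)
solve A·x = −loads:
  F[0-1] = -5198.7349 N (compression)
  F[0-2] = +474.2341 N (tension)
  F[1-2] = +1279.5112 N (tension)
  F[1-3] = -125.6293 N (compression)
  F[2-3] = -1246.7862 N (compression)
  F[2-4] = +1585.9614 N (tension)
  F[3-4] = +1340.3850 N (tension)
  F[3-5] = -1418.0479 N (compression)
  F[4-5] = +1556.6608 N (tension)
  F[4-6] = +850.2860 N (tension)
  F[5-6] = -1649.4230 N (compression)
  Rx@0 = +2082.0600 N
  Ry@0 = +4526.8317 N
  Ry@6 = +1413.3683 N

-5198.735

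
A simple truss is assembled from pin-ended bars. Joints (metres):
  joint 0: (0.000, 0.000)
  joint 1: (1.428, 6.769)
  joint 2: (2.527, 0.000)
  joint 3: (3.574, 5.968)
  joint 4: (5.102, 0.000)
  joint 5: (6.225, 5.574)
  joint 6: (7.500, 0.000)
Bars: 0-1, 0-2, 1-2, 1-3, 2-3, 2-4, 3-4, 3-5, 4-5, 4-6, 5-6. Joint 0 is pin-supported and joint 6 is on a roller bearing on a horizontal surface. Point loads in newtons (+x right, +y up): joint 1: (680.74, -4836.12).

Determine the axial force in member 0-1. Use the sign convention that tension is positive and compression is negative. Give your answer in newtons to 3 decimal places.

-3373.586

N=7 nodes, M=11 members, R=3 reactions → 2N=14, M+R=14
member 0 (0-1): L=6.9180, (cx,cy)=(0.2064,0.9785)
member 1 (0-2): L=2.5270, (cx,cy)=(1.0000,0.0000)
member 2 (1-2): L=6.8576, (cx,cy)=(0.1603,-0.9871)
member 3 (1-3): L=2.2906, (cx,cy)=(0.9369,-0.3497)
member 4 (2-3): L=6.0591, (cx,cy)=(0.1728,0.9850)
member 5 (2-4): L=2.5750, (cx,cy)=(1.0000,0.0000)
member 6 (3-4): L=6.1605, (cx,cy)=(0.2480,-0.9688)
member 7 (3-5): L=2.6801, (cx,cy)=(0.9891,-0.1470)
member 8 (4-5): L=5.6860, (cx,cy)=(0.1975,0.9803)
member 9 (4-6): L=2.3980, (cx,cy)=(1.0000,0.0000)
member 10 (5-6): L=5.7180, (cx,cy)=(0.2230,-0.9748)
solve A·x = −loads:
  F[0-1] = -3373.5864 N (compression)
  F[0-2] = +1377.1104 N (tension)
  F[1-2] = -1101.2880 N (compression)
  F[1-3] = -1281.5262 N (compression)
  F[2-3] = +1103.6555 N (tension)
  F[2-4] = +1009.9107 N (tension)
  F[3-4] = -1486.3274 N (compression)
  F[3-5] = -648.2981 N (compression)
  F[4-5] = +1468.8147 N (tension)
  F[4-6] = +351.1597 N (tension)
  F[5-6] = -1574.8380 N (compression)
  Rx@0 = -680.7400 N
  Ry@0 = +3300.9322 N
  Ry@6 = +1535.1878 N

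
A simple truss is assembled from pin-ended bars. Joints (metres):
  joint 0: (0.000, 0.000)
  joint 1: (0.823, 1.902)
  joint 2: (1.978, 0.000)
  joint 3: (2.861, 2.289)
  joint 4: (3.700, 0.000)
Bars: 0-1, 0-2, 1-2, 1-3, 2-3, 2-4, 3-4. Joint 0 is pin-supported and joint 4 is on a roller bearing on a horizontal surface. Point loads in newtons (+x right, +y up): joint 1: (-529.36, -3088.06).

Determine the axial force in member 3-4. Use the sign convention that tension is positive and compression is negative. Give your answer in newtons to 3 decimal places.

-441.749

N=5 nodes, M=7 members, R=3 reactions → 2N=10, M+R=10
member 0 (0-1): L=2.0724, (cx,cy)=(0.3971,0.9178)
member 1 (0-2): L=1.9780, (cx,cy)=(1.0000,0.0000)
member 2 (1-2): L=2.2252, (cx,cy)=(0.5190,-0.8547)
member 3 (1-3): L=2.0744, (cx,cy)=(0.9824,0.1866)
member 4 (2-3): L=2.4534, (cx,cy)=(0.3599,0.9330)
member 5 (2-4): L=1.7220, (cx,cy)=(1.0000,0.0000)
member 6 (3-4): L=2.4379, (cx,cy)=(0.3441,-0.9389)
solve A·x = −loads:
  F[0-1] = -2912.8261 N (compression)
  F[0-2] = +627.3812 N (tension)
  F[1-2] = -560.0496 N (compression)
  F[1-3] = -342.7049 N (compression)
  F[2-3] = +513.0821 N (tension)
  F[2-4] = +152.0262 N (tension)
  F[3-4] = -441.7488 N (compression)
  Rx@0 = +529.3600 N
  Ry@0 = +2673.2950 N
  Ry@4 = +414.7650 N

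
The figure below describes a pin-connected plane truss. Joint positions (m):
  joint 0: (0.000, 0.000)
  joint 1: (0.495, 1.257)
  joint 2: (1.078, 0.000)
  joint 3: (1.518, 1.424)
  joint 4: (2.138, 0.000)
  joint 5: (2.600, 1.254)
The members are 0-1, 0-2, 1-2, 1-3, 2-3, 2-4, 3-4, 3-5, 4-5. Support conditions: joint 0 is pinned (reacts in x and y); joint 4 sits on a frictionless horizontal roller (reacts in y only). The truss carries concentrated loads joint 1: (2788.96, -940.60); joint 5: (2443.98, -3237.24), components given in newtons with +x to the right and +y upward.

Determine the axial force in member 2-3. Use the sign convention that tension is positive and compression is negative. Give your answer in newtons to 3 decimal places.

N=6 nodes, M=9 members, R=3 reactions → 2N=12, M+R=12
member 0 (0-1): L=1.3510, (cx,cy)=(0.3664,0.9305)
member 1 (0-2): L=1.0780, (cx,cy)=(1.0000,0.0000)
member 2 (1-2): L=1.3856, (cx,cy)=(0.4208,-0.9072)
member 3 (1-3): L=1.0365, (cx,cy)=(0.9869,0.1611)
member 4 (2-3): L=1.4904, (cx,cy)=(0.2952,0.9554)
member 5 (2-4): L=1.0600, (cx,cy)=(1.0000,0.0000)
member 6 (3-4): L=1.5531, (cx,cy)=(0.3992,-0.9169)
member 7 (3-5): L=1.0953, (cx,cy)=(0.9879,-0.1552)
member 8 (4-5): L=1.3364, (cx,cy)=(0.3457,0.9383)
solve A·x = −loads:
  F[0-1] = +3277.8544 N (tension)
  F[0-2] = +4031.9079 N (tension)
  F[1-2] = -4354.8331 N (compression)
  F[1-3] = +247.6064 N (tension)
  F[2-3] = +4134.8926 N (tension)
  F[2-4] = +978.9170 N (tension)
  F[3-4] = -4941.4094 N (compression)
  F[3-5] = +3479.8301 N (tension)
  F[4-5] = -2874.3508 N (compression)
  Rx@0 = -5232.9400 N
  Ry@0 = -3049.8937 N
  Ry@4 = +7227.7337 N

4134.893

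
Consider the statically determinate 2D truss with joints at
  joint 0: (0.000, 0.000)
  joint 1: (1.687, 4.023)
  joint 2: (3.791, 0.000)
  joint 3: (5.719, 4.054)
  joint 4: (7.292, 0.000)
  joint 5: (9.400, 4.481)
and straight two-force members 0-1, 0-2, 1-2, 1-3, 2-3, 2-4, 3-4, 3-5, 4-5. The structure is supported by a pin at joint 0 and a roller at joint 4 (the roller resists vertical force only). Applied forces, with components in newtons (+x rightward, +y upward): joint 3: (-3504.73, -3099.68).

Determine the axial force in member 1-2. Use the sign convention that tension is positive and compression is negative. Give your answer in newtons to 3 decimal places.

N=6 nodes, M=9 members, R=3 reactions → 2N=12, M+R=12
member 0 (0-1): L=4.3624, (cx,cy)=(0.3867,0.9222)
member 1 (0-2): L=3.7910, (cx,cy)=(1.0000,0.0000)
member 2 (1-2): L=4.5400, (cx,cy)=(0.4634,-0.8861)
member 3 (1-3): L=4.0321, (cx,cy)=(1.0000,0.0077)
member 4 (2-3): L=4.4891, (cx,cy)=(0.4295,0.9031)
member 5 (2-4): L=3.5010, (cx,cy)=(1.0000,0.0000)
member 6 (3-4): L=4.3485, (cx,cy)=(0.3617,-0.9323)
member 7 (3-5): L=3.7057, (cx,cy)=(0.9933,0.1152)
member 8 (4-5): L=4.9521, (cx,cy)=(0.4257,0.9049)
solve A·x = −loads:
  F[0-1] = -2837.9004 N (compression)
  F[0-2] = -2407.2739 N (compression)
  F[1-2] = +2932.1081 N (tension)
  F[1-3] = -2456.3819 N (compression)
  F[2-3] = -2877.0887 N (compression)
  F[2-4] = +187.2426 N (tension)
  F[3-4] = -517.6223 N (compression)
  F[3-5] = +0.0000 N (tension)
  F[4-5] = -0.0000 N (compression)
  Rx@0 = +3504.7300 N
  Ry@0 = +2617.1108 N
  Ry@4 = +482.5692 N

2932.108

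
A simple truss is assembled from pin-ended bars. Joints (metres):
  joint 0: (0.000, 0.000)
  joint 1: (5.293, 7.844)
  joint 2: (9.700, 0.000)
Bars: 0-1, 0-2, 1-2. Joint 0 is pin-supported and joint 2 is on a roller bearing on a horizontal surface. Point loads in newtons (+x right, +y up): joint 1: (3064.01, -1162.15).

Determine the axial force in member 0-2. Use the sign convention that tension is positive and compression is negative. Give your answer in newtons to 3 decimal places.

1748.357

N=3 nodes, M=3 members, R=3 reactions → 2N=6, M+R=6
member 0 (0-1): L=9.4628, (cx,cy)=(0.5593,0.8289)
member 1 (0-2): L=9.7000, (cx,cy)=(1.0000,0.0000)
member 2 (1-2): L=8.9972, (cx,cy)=(0.4898,-0.8718)
solve A·x = −loads:
  F[0-1] = +2352.1136 N (tension)
  F[0-2] = +1748.3566 N (tension)
  F[1-2] = -3569.4010 N (compression)
  Rx@0 = -3064.0100 N
  Ry@0 = -1949.7422 N
  Ry@2 = +3111.8922 N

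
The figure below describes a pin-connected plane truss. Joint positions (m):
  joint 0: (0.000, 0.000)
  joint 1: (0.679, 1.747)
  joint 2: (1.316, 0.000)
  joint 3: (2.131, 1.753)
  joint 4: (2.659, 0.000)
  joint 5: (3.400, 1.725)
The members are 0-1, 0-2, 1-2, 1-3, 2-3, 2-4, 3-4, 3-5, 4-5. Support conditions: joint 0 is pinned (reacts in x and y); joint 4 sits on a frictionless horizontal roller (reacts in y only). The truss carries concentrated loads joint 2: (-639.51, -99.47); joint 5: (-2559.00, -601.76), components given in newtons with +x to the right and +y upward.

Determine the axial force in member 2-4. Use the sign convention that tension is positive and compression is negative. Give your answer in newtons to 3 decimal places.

-729.929

N=6 nodes, M=9 members, R=3 reactions → 2N=12, M+R=12
member 0 (0-1): L=1.8743, (cx,cy)=(0.3623,0.9321)
member 1 (0-2): L=1.3160, (cx,cy)=(1.0000,0.0000)
member 2 (1-2): L=1.8595, (cx,cy)=(0.3426,-0.9395)
member 3 (1-3): L=1.4520, (cx,cy)=(1.0000,0.0041)
member 4 (2-3): L=1.9332, (cx,cy)=(0.4216,0.9068)
member 5 (2-4): L=1.3430, (cx,cy)=(1.0000,0.0000)
member 6 (3-4): L=1.8308, (cx,cy)=(0.2884,-0.9575)
member 7 (3-5): L=1.2693, (cx,cy)=(0.9998,-0.0221)
member 8 (4-5): L=1.8774, (cx,cy)=(0.3947,0.9188)
solve A·x = −loads:
  F[0-1] = -1655.0924 N (compression)
  F[0-2] = -2598.9263 N (compression)
  F[1-2] = +1636.9172 N (tension)
  F[1-3] = -1160.3415 N (compression)
  F[2-3] = -1586.2602 N (compression)
  F[2-4] = -729.9291 N (compression)
  F[3-4] = +1559.7571 N (tension)
  F[3-5] = -2279.4596 N (compression)
  F[4-5] = -709.6573 N (compression)
  Rx@0 = +3198.5100 N
  Ry@0 = +1542.6698 N
  Ry@4 = -841.4398 N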